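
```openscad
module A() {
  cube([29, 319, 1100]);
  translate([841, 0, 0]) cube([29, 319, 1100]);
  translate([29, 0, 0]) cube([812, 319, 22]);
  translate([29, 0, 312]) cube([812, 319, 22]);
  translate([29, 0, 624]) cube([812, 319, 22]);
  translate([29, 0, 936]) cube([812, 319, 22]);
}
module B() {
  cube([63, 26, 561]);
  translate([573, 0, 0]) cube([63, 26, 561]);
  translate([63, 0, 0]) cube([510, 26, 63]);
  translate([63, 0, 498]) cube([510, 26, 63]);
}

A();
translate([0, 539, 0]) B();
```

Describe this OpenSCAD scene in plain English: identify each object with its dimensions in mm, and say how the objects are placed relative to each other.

A is a bookshelf 870 mm wide overall, 319 mm deep and 1100 mm tall. The two sides are 29 mm thick vertical panels. 4 horizontal shelves of 22 mm thickness span between the inner faces of the sides; the lowest shelf sits on the floor and shelves are stacked with a clear vertical gap of 290 mm between each pair.

B is a rectangular picture frame lying in the x–z plane (depth along y). The opening is 510 mm wide (x) by 435 mm tall (z), surrounded by a border 63 mm wide on all four sides. The frame is 26 mm deep and is made of two full-height vertical stiles with two horizontal rails fitted between them.

The picture frame is on the floor beside the bookshelf on its +y side.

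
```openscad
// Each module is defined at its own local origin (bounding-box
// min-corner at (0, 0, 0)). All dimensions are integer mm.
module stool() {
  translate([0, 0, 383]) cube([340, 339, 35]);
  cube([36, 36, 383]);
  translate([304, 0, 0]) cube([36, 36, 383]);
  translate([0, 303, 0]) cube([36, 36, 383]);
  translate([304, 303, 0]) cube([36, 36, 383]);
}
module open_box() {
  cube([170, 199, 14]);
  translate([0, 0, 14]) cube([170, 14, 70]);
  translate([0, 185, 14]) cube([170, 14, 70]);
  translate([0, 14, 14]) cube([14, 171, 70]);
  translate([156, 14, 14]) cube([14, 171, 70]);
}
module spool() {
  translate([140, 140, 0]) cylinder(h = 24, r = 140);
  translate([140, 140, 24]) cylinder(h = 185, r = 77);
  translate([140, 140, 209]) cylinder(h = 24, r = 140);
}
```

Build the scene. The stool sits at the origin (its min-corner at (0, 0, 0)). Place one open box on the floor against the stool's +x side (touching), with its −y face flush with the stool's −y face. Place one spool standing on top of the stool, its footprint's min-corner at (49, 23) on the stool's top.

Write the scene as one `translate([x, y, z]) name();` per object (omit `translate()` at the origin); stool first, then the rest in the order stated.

stool();
translate([340, 0, 0]) open_box();
translate([49, 23, 418]) spool();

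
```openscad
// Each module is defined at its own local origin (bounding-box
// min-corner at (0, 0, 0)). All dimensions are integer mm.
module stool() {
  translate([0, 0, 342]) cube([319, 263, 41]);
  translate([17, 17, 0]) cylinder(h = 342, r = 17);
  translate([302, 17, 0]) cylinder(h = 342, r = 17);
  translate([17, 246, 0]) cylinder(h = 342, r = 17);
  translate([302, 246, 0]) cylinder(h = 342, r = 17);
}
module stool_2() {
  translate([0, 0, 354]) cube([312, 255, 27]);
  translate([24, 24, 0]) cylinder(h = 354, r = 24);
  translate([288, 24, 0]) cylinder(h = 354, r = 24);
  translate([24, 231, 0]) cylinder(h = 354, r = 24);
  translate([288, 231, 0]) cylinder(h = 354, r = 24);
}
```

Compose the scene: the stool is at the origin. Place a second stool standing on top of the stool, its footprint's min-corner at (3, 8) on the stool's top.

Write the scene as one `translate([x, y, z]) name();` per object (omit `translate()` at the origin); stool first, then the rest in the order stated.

stool();
translate([3, 8, 383]) stool_2();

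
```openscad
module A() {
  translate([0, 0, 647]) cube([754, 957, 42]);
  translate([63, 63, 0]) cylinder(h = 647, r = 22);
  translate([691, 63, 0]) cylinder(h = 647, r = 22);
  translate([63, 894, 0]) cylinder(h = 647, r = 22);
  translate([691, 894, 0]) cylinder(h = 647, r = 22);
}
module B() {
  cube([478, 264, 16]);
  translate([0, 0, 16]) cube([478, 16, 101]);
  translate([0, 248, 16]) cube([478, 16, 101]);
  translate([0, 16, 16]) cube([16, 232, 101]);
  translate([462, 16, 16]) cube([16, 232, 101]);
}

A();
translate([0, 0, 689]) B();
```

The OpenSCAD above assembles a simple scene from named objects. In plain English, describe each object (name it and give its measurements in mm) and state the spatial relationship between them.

A is a table: top 754 mm (x) × 957 mm (y), 42 mm thick, upper face at z = 689 mm, on four round legs of 44 mm diameter, each leg's bounding box inset 41 mm from the nearest pair of top edges, running from z = 0 to the bottom of the top.

B is an open-topped rectangular box: outside dimensions 478×264×117 mm, with a uniform wall and base thickness of 16 mm. The base is a full 478×264 slab on the floor; four walls sit on top of the base. The front and back walls (the −y and +y sides) span the full width; the two side walls fit between them.

The open box is on top of the table.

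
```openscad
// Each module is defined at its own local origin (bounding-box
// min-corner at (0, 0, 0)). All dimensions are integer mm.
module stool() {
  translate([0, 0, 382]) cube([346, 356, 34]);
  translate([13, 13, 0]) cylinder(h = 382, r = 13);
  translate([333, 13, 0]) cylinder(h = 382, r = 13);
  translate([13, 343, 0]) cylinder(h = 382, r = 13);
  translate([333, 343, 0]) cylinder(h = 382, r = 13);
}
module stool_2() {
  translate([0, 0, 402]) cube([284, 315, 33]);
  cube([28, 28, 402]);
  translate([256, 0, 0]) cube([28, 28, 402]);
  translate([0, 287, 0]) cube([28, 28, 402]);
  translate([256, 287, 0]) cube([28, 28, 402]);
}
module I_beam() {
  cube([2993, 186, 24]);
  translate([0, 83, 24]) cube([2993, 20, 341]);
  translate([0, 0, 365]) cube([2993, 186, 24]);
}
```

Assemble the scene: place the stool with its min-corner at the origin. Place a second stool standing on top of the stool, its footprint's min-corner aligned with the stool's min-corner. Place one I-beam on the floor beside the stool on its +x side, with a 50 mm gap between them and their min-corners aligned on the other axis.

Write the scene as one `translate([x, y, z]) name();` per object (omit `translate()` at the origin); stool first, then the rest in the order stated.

stool();
translate([0, 0, 416]) stool_2();
translate([396, 0, 0]) I_beam();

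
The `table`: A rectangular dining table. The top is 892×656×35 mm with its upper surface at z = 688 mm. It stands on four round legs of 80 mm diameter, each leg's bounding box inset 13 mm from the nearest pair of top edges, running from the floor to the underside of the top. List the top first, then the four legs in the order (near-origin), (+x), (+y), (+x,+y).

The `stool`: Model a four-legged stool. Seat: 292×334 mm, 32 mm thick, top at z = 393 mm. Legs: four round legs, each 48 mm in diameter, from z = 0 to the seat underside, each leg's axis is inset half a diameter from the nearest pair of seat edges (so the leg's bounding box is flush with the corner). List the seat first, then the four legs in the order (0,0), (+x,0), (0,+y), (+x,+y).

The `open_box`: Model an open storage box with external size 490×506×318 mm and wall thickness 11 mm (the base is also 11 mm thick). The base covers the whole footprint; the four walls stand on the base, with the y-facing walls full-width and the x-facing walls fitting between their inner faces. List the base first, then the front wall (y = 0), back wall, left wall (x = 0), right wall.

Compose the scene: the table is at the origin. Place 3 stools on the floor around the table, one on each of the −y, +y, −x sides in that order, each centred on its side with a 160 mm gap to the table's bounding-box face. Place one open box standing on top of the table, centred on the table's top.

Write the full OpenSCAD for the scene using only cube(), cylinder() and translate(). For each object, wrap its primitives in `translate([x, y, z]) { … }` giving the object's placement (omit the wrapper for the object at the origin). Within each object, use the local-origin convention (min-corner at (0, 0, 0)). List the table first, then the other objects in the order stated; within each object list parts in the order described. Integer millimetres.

translate([0, 0, 653]) cube([892, 656, 35]);
translate([53, 53, 0]) cylinder(h = 653, r = 40);
translate([839, 53, 0]) cylinder(h = 653, r = 40);
translate([53, 603, 0]) cylinder(h = 653, r = 40);
translate([839, 603, 0]) cylinder(h = 653, r = 40);
translate([300, -494, 0]) {
  translate([0, 0, 361]) cube([292, 334, 32]);
  translate([24, 24, 0]) cylinder(h = 361, r = 24);
  translate([268, 24, 0]) cylinder(h = 361, r = 24);
  translate([24, 310, 0]) cylinder(h = 361, r = 24);
  translate([268, 310, 0]) cylinder(h = 361, r = 24);
}
translate([300, 816, 0]) {
  translate([0, 0, 361]) cube([292, 334, 32]);
  translate([24, 24, 0]) cylinder(h = 361, r = 24);
  translate([268, 24, 0]) cylinder(h = 361, r = 24);
  translate([24, 310, 0]) cylinder(h = 361, r = 24);
  translate([268, 310, 0]) cylinder(h = 361, r = 24);
}
translate([-452, 161, 0]) {
  translate([0, 0, 361]) cube([292, 334, 32]);
  translate([24, 24, 0]) cylinder(h = 361, r = 24);
  translate([268, 24, 0]) cylinder(h = 361, r = 24);
  translate([24, 310, 0]) cylinder(h = 361, r = 24);
  translate([268, 310, 0]) cylinder(h = 361, r = 24);
}
translate([201, 75, 688]) {
  cube([490, 506, 11]);
  translate([0, 0, 11]) cube([490, 11, 307]);
  translate([0, 495, 11]) cube([490, 11, 307]);
  translate([0, 11, 11]) cube([11, 484, 307]);
  translate([479, 11, 11]) cube([11, 484, 307]);
}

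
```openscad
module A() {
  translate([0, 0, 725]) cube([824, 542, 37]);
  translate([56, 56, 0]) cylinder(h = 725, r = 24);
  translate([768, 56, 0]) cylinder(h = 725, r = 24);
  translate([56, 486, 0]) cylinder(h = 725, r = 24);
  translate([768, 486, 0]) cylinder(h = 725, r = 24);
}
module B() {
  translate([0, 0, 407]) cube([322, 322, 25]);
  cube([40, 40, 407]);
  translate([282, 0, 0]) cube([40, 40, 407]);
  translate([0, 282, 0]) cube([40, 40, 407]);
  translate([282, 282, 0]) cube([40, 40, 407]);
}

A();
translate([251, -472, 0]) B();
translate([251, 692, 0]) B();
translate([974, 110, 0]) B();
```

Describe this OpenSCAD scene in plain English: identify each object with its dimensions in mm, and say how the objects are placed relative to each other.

A is a table with a 824×542 mm rectangular top, 37 mm thick, top surface at z = 762 mm, supported by four round legs of 48 mm diameter, each leg's bounding box inset 32 mm from the nearest pair of top edges, running from the floor.

B is a four-legged stool. The seat is a 322×322×25 mm slab whose top surface is at z = 432 mm; four square legs, each 40×40 mm in cross-section, run from the floor (z = 0) to the underside of the seat, each flush with a corner of the seat.

Three stools sit around the table at the −y, +y, +x sides.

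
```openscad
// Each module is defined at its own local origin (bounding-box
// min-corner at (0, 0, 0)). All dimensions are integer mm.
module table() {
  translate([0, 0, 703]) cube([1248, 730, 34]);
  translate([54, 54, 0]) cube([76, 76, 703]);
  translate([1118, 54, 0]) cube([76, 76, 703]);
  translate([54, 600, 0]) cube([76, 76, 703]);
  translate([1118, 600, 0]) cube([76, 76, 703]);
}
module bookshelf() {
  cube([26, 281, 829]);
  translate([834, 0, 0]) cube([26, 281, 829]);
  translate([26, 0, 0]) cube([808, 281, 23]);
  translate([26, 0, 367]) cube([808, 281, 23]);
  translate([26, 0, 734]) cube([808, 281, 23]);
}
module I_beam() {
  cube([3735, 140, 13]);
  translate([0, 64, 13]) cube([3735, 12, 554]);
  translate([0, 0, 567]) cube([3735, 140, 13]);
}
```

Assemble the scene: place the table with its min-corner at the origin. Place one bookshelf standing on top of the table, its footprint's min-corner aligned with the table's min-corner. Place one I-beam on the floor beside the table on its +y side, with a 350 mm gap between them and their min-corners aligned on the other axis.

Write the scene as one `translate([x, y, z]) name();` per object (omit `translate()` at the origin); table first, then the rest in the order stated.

table();
translate([0, 0, 737]) bookshelf();
translate([0, 1080, 0]) I_beam();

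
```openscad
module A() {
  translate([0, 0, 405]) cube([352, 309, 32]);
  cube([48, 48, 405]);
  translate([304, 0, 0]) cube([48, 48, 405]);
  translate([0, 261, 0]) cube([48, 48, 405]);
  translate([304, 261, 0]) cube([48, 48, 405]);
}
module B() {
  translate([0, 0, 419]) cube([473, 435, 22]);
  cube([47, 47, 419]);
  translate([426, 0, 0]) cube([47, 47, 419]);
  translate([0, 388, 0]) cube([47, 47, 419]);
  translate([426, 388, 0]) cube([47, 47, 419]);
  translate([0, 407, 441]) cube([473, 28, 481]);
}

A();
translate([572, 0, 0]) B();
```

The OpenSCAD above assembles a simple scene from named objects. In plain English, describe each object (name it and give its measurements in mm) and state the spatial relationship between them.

A is a four-legged stool. The seat is a 352×309×32 mm slab whose top surface is at z = 437 mm; four square legs, each 48×48 mm in cross-section, run from the floor (z = 0) to the underside of the seat, each flush with a corner of the seat.

B is a chair. The seat is a 473×435×22 mm slab with its top at z = 441 mm, on four 47×47 mm corner legs (flush with the seat edges, standing on z = 0). A flat backrest 28 mm thick, 481 mm tall, spans the full seat width and rises from the seat top along its +y edge, rear face flush with the rear of the seat.

The chair is on the floor beside the stool on its +x side.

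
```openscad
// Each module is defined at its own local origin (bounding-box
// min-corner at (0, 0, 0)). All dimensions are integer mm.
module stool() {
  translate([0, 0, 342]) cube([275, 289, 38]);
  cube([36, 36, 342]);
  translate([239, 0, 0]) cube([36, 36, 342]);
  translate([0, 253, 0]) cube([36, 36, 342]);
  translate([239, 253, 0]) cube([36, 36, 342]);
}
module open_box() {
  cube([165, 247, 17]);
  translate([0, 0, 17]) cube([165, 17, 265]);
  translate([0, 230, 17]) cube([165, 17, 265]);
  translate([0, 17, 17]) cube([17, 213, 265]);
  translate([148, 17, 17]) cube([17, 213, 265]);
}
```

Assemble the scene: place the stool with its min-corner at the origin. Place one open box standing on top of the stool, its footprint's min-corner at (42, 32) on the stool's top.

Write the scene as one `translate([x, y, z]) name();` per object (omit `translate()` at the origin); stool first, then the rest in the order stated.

stool();
translate([42, 32, 380]) open_box();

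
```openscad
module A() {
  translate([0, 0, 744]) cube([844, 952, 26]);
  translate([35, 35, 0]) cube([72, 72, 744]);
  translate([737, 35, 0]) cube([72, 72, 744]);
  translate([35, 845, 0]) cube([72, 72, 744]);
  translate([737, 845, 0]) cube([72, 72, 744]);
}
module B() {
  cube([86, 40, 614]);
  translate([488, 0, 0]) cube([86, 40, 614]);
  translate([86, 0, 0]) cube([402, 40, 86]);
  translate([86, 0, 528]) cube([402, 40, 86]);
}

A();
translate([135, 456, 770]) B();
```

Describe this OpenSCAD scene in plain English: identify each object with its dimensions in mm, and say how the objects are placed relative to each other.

A is a table: top 844 mm (x) × 952 mm (y), 26 mm thick, upper face at z = 770 mm, on four 72×72 mm square legs, each inset 35 mm from the nearest pair of top edges, running from z = 0 to the bottom of the top.

B is a picture frame with a 402×442 mm rectangular opening (x by z) and a uniform 86 mm border on every side. Frame depth is 40 mm along y. It is built from two vertical stiles running the full outside height and two horizontal rails spanning the gap between the stiles.

The picture frame is on top of the table, centred.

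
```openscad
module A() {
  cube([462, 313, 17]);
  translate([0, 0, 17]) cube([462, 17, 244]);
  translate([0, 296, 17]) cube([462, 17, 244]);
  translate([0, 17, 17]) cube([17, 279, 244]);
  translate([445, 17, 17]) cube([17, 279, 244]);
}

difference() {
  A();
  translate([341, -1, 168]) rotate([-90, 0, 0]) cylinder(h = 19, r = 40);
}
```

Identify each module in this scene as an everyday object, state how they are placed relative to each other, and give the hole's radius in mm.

The subtracted cylinder has r = 40 mm.

A is an open box. The open box has a circular hole through its front wall. The hole's radius is 40 mm.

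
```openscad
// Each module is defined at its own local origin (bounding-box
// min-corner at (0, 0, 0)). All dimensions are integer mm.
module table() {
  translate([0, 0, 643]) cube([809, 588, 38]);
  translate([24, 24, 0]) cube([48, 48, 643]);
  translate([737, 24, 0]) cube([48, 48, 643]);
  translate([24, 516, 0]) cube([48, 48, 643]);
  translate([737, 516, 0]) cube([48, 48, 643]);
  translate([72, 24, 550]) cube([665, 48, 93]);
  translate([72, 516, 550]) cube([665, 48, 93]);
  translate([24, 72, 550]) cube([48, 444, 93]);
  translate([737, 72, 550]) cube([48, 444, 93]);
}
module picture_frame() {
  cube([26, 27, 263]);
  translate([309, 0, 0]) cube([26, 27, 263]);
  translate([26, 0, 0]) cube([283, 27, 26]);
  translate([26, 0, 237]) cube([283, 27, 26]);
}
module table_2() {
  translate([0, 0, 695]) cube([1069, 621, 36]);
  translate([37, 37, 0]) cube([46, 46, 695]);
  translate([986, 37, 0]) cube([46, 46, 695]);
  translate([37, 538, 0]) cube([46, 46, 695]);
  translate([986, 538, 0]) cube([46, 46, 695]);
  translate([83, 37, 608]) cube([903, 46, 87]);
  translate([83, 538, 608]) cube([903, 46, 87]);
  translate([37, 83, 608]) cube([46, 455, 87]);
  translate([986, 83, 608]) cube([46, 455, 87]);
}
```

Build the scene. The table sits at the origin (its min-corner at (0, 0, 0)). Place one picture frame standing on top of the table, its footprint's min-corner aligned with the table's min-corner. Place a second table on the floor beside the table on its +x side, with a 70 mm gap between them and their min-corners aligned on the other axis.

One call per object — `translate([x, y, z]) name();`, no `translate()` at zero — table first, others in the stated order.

table();
translate([0, 0, 681]) picture_frame();
translate([879, 0, 0]) table_2();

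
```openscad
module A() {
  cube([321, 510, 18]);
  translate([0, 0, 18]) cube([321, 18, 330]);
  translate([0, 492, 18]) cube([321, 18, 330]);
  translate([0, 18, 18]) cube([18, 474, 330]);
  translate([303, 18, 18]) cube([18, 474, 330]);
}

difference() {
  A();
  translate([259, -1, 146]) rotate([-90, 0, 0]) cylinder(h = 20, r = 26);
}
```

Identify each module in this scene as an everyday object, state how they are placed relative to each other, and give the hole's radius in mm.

A is an open box. The open box has a circular hole through its front wall. The hole's radius is 26 mm.

The subtracted cylinder has r = 26 mm.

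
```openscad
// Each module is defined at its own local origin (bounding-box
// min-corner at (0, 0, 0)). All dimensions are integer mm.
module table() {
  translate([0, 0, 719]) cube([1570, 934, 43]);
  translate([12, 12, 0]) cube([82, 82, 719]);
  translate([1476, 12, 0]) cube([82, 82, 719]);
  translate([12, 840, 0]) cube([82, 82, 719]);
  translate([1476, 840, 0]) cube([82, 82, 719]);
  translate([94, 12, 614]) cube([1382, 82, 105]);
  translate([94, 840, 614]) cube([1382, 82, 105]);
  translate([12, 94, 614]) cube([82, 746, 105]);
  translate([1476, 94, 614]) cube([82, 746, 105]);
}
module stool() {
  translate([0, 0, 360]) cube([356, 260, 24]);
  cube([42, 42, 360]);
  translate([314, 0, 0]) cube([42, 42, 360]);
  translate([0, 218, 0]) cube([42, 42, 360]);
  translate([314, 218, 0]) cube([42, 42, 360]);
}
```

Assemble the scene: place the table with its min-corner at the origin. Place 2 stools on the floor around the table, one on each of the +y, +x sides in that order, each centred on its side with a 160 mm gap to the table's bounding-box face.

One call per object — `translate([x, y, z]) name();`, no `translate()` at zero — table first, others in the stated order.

table();
translate([607, 1094, 0]) stool();
translate([1730, 337, 0]) stool();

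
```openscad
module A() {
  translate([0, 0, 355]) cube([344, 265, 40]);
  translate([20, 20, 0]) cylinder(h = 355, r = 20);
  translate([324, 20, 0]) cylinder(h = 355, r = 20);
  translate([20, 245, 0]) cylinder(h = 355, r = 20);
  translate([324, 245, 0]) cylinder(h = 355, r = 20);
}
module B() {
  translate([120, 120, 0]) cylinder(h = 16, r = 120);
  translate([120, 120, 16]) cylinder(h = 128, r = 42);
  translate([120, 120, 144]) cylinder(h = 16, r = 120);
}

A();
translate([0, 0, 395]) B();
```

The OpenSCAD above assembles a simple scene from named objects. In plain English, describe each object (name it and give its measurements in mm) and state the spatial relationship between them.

A is a simple wooden stool: a rectangular seat 344 mm (x) by 265 mm (y), 40 mm thick, top face at z = 395 mm, on four round legs, each 40 mm in diameter. The legs rest on z = 0, each leg's axis is inset half a diameter from the nearest pair of seat edges (so the leg's bounding box is flush with the corner).

B is a spool: two coaxial disc flanges of radius 120 mm and thickness 16 mm, joined by a core cylinder of radius 42 mm and height 128 mm. The lower flange rests on z = 0 and the three cylinders share a vertical axis.

The spool is on top of the stool.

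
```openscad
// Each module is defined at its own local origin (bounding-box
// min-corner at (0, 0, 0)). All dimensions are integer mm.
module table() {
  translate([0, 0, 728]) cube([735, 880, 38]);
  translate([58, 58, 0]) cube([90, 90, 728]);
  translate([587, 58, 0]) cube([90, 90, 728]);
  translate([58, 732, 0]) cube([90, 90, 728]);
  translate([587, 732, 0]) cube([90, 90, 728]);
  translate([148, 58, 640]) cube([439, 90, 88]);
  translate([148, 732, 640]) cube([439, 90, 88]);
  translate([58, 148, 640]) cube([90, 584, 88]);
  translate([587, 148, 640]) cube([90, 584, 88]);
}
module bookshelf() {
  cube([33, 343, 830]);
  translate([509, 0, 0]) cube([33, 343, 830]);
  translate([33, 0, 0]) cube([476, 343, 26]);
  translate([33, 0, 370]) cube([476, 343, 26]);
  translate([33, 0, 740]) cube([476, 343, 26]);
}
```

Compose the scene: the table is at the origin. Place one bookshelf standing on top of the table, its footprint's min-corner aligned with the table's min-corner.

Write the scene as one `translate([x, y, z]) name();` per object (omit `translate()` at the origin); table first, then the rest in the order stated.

table();
translate([0, 0, 766]) bookshelf();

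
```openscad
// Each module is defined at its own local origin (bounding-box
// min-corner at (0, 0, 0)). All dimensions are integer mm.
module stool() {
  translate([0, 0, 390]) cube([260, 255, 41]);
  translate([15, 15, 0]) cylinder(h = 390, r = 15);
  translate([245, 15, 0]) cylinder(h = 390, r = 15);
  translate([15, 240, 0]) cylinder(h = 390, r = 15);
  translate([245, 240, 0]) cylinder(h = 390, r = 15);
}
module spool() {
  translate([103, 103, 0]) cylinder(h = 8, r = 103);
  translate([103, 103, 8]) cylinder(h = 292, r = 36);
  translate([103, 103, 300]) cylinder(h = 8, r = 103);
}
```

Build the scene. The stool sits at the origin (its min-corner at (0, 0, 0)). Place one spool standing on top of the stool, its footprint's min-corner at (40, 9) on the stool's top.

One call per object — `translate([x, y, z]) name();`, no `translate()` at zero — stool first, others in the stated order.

stool();
translate([40, 9, 431]) spool();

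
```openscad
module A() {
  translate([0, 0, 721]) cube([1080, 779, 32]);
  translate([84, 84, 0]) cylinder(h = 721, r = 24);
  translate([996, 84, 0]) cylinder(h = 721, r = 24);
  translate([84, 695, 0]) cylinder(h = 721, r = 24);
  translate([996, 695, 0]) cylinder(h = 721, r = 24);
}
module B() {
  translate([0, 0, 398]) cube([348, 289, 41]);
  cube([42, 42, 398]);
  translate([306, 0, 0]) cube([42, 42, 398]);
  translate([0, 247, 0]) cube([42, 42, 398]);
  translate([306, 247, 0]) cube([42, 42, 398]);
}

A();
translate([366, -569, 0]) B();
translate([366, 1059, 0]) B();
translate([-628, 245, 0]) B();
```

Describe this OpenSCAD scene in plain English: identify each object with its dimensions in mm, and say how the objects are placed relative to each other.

A is a table with a 1080×779 mm rectangular top, 32 mm thick, top surface at z = 753 mm, supported by four round legs of 48 mm diameter, each leg's bounding box inset 60 mm from the nearest pair of top edges, running from the floor.

B is a four-legged stool. The seat is a 348×289×41 mm slab whose top surface is at z = 439 mm; four square legs, each 42×42 mm in cross-section, run from the floor (z = 0) to the underside of the seat, each flush with a corner of the seat.

Three stools sit around the table at the −y, +y, −x sides.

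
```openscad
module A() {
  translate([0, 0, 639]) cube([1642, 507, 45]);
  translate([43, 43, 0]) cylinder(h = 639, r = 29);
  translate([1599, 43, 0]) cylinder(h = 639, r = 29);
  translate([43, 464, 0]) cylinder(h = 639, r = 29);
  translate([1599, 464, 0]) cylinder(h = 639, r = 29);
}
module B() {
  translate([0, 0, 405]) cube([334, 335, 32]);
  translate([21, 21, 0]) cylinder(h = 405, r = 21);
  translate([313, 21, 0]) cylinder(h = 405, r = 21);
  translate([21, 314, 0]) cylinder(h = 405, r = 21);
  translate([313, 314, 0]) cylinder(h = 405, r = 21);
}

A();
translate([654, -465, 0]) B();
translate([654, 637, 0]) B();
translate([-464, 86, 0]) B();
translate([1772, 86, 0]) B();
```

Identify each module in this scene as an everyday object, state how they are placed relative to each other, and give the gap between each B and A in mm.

Each stool's nearest face is 130 mm from the table's bounding box.

A is a table. B is a stool. Four stools sit around the table at the −y, +y, −x, +x sides. The gap between each stool and the table is 130 mm.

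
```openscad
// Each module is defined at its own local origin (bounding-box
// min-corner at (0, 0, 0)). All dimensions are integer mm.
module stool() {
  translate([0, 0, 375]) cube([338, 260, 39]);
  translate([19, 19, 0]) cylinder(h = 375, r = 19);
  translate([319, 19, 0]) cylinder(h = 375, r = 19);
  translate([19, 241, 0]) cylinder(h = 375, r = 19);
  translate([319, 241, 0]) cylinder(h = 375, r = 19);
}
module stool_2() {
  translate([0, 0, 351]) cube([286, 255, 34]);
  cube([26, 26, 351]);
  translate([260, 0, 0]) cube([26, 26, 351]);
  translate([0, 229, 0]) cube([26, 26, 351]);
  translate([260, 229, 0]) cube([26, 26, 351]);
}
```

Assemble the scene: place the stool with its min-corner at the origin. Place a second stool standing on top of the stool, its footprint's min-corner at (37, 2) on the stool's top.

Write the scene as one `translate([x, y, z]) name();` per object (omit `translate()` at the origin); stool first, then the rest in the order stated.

stool();
translate([37, 2, 414]) stool_2();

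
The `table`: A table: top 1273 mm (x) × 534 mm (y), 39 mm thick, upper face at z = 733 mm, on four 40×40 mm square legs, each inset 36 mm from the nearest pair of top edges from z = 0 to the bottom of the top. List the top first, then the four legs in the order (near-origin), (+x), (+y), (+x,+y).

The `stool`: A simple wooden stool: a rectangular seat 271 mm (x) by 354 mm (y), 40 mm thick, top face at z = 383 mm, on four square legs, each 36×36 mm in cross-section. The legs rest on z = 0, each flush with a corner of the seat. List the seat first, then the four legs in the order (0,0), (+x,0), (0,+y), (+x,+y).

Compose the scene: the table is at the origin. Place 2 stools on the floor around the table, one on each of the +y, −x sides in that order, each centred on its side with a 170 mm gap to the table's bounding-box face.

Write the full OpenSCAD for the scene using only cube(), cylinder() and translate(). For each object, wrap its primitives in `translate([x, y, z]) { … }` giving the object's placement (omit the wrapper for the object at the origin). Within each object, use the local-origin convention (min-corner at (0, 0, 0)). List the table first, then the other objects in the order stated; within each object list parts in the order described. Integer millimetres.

translate([0, 0, 694]) cube([1273, 534, 39]);
translate([36, 36, 0]) cube([40, 40, 694]);
translate([1197, 36, 0]) cube([40, 40, 694]);
translate([36, 458, 0]) cube([40, 40, 694]);
translate([1197, 458, 0]) cube([40, 40, 694]);
translate([501, 704, 0]) {
  translate([0, 0, 343]) cube([271, 354, 40]);
  cube([36, 36, 343]);
  translate([235, 0, 0]) cube([36, 36, 343]);
  translate([0, 318, 0]) cube([36, 36, 343]);
  translate([235, 318, 0]) cube([36, 36, 343]);
}
translate([-441, 90, 0]) {
  translate([0, 0, 343]) cube([271, 354, 40]);
  cube([36, 36, 343]);
  translate([235, 0, 0]) cube([36, 36, 343]);
  translate([0, 318, 0]) cube([36, 36, 343]);
  translate([235, 318, 0]) cube([36, 36, 343]);
}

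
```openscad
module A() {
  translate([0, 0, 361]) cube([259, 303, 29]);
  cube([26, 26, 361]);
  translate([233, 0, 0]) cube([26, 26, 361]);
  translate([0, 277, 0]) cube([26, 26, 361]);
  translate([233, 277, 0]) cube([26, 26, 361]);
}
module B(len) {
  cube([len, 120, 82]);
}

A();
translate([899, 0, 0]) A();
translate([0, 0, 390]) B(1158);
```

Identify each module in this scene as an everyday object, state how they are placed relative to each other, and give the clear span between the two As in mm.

A is a stool. B is a beam. A beam spans the tops of two stools. The clear span between the two stools is 640 mm.

Second stool starts at x = 899; first ends at x = 259; clear span = 899 − 259 = 640 mm.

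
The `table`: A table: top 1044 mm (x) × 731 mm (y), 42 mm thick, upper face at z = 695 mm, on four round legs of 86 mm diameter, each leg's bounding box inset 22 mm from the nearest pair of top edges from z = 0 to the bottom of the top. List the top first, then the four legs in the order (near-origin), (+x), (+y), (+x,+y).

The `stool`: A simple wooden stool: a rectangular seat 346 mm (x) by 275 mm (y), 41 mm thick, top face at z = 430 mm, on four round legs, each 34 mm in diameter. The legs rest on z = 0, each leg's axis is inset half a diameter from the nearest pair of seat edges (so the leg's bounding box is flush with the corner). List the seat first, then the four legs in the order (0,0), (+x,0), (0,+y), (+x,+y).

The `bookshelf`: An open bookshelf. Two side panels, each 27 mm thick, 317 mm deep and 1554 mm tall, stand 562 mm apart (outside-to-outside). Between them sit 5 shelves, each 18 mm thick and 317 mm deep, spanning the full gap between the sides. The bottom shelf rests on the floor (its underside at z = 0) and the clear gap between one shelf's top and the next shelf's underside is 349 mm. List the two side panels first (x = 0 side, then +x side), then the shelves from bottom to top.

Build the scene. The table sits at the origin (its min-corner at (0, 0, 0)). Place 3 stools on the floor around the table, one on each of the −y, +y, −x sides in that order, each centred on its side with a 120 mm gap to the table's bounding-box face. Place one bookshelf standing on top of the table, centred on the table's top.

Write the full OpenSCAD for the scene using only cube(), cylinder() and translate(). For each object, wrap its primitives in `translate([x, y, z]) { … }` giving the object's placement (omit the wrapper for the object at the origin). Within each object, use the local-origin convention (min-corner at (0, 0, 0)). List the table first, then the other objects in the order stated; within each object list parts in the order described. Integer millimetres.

translate([0, 0, 653]) cube([1044, 731, 42]);
translate([65, 65, 0]) cylinder(h = 653, r = 43);
translate([979, 65, 0]) cylinder(h = 653, r = 43);
translate([65, 666, 0]) cylinder(h = 653, r = 43);
translate([979, 666, 0]) cylinder(h = 653, r = 43);
translate([349, -395, 0]) {
  translate([0, 0, 389]) cube([346, 275, 41]);
  translate([17, 17, 0]) cylinder(h = 389, r = 17);
  translate([329, 17, 0]) cylinder(h = 389, r = 17);
  translate([17, 258, 0]) cylinder(h = 389, r = 17);
  translate([329, 258, 0]) cylinder(h = 389, r = 17);
}
translate([349, 851, 0]) {
  translate([0, 0, 389]) cube([346, 275, 41]);
  translate([17, 17, 0]) cylinder(h = 389, r = 17);
  translate([329, 17, 0]) cylinder(h = 389, r = 17);
  translate([17, 258, 0]) cylinder(h = 389, r = 17);
  translate([329, 258, 0]) cylinder(h = 389, r = 17);
}
translate([-466, 228, 0]) {
  translate([0, 0, 389]) cube([346, 275, 41]);
  translate([17, 17, 0]) cylinder(h = 389, r = 17);
  translate([329, 17, 0]) cylinder(h = 389, r = 17);
  translate([17, 258, 0]) cylinder(h = 389, r = 17);
  translate([329, 258, 0]) cylinder(h = 389, r = 17);
}
translate([241, 207, 695]) {
  cube([27, 317, 1554]);
  translate([535, 0, 0]) cube([27, 317, 1554]);
  translate([27, 0, 0]) cube([508, 317, 18]);
  translate([27, 0, 367]) cube([508, 317, 18]);
  translate([27, 0, 734]) cube([508, 317, 18]);
  translate([27, 0, 1101]) cube([508, 317, 18]);
  translate([27, 0, 1468]) cube([508, 317, 18]);
}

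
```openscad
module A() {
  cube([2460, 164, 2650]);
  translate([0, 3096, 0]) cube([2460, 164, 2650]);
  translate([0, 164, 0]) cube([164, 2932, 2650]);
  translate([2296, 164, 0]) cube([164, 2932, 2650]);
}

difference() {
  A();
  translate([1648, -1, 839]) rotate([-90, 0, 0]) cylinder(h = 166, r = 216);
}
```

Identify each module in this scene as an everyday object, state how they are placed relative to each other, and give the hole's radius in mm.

The subtracted cylinder has r = 216 mm.

A is a house frame. The house frame has a circular hole through its front wall. The hole's radius is 216 mm.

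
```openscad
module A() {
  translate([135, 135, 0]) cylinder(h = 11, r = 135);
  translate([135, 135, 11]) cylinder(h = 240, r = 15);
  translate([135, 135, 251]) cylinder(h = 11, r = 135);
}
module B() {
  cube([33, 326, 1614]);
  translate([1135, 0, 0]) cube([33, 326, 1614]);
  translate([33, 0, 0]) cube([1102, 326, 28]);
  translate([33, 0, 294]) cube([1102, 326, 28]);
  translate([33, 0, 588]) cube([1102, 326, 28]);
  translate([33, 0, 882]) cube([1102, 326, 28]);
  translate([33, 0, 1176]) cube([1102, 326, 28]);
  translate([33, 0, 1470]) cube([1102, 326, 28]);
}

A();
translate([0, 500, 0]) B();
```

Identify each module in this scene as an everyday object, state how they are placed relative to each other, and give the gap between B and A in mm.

The bookshelf's nearest face is 230 mm from the spool's +y face.

A is a spool. B is a bookshelf. The bookshelf is on the floor beside the spool on its +y side. The gap between the bookshelf and the spool is 230 mm.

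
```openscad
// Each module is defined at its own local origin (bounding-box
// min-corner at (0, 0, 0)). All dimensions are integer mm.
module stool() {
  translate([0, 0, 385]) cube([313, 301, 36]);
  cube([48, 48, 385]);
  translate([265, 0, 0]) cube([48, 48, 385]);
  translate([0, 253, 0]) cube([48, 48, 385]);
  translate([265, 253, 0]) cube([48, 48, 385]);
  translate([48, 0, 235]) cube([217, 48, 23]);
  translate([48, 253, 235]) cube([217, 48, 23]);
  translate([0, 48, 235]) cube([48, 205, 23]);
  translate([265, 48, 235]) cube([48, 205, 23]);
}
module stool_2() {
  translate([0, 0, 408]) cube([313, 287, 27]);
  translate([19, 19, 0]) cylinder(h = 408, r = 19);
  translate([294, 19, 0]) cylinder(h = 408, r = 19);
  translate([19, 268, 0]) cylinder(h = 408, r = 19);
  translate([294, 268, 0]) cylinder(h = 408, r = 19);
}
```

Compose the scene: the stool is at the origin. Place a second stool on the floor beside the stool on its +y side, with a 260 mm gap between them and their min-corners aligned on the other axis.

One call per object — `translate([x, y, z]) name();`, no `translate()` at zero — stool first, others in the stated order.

stool();
translate([0, 561, 0]) stool_2();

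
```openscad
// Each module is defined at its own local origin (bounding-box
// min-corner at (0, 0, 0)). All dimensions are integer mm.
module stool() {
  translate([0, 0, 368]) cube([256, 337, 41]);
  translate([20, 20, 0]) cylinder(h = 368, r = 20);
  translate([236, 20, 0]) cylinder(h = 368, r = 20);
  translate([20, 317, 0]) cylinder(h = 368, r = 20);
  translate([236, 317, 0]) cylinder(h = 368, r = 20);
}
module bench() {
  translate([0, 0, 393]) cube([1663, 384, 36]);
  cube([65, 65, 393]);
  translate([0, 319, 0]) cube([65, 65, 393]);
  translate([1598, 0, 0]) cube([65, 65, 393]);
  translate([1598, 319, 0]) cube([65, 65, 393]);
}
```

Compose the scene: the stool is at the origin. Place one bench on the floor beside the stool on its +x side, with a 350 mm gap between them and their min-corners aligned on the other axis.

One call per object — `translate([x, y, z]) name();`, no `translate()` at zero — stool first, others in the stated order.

stool();
translate([606, 0, 0]) bench();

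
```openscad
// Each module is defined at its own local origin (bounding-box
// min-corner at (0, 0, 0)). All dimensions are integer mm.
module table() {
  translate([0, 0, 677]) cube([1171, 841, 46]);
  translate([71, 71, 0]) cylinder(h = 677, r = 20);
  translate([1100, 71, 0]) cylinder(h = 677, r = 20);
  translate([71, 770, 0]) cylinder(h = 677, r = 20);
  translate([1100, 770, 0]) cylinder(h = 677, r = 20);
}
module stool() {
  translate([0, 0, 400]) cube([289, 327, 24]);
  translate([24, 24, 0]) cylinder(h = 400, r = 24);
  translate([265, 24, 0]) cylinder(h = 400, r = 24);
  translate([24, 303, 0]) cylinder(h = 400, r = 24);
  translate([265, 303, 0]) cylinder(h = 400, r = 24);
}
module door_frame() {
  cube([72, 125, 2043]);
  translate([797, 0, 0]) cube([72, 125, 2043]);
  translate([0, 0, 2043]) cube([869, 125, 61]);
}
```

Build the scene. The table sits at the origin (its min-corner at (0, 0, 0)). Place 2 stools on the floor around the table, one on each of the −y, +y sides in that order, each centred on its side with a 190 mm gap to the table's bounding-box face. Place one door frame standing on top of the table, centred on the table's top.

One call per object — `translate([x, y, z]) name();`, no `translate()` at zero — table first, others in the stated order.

table();
translate([441, -517, 0]) stool();
translate([441, 1031, 0]) stool();
translate([151, 358, 723]) door_frame();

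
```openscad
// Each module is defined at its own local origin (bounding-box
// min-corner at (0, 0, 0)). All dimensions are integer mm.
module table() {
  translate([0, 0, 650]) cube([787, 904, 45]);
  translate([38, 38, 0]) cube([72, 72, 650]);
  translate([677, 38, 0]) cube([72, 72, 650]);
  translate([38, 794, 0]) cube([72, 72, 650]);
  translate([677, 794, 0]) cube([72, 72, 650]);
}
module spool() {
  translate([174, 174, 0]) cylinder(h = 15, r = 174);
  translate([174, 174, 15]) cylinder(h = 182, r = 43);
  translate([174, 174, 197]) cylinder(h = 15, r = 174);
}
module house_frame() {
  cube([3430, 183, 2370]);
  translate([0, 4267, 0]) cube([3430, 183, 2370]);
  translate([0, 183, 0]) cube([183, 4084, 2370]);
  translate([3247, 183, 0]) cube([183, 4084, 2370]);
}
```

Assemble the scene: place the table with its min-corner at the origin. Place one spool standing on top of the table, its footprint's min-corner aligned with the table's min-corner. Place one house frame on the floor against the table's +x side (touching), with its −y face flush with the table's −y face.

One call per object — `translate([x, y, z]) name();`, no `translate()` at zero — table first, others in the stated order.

table();
translate([0, 0, 695]) spool();
translate([787, 0, 0]) house_frame();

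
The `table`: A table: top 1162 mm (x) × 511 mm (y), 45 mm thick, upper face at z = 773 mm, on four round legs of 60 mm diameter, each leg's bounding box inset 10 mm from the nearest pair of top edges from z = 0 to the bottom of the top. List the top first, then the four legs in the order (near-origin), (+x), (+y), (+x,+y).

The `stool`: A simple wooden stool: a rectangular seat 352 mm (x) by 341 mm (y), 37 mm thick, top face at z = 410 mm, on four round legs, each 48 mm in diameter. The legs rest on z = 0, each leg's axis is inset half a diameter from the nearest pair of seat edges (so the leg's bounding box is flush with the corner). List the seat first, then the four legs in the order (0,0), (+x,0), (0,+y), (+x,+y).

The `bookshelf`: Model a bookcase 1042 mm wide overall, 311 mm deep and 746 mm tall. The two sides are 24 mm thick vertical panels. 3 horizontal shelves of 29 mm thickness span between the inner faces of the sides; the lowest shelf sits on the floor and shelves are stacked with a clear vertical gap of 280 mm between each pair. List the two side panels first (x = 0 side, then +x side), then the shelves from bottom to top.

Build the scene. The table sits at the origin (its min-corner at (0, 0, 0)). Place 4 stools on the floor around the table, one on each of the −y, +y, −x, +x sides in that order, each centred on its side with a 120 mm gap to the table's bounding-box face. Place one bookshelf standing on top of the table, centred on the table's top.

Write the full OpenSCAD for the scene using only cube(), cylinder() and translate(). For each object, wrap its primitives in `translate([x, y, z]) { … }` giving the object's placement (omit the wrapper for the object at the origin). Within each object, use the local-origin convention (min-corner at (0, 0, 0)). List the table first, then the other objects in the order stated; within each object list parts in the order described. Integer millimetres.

translate([0, 0, 728]) cube([1162, 511, 45]);
translate([40, 40, 0]) cylinder(h = 728, r = 30);
translate([1122, 40, 0]) cylinder(h = 728, r = 30);
translate([40, 471, 0]) cylinder(h = 728, r = 30);
translate([1122, 471, 0]) cylinder(h = 728, r = 30);
translate([405, -461, 0]) {
  translate([0, 0, 373]) cube([352, 341, 37]);
  translate([24, 24, 0]) cylinder(h = 373, r = 24);
  translate([328, 24, 0]) cylinder(h = 373, r = 24);
  translate([24, 317, 0]) cylinder(h = 373, r = 24);
  translate([328, 317, 0]) cylinder(h = 373, r = 24);
}
translate([405, 631, 0]) {
  translate([0, 0, 373]) cube([352, 341, 37]);
  translate([24, 24, 0]) cylinder(h = 373, r = 24);
  translate([328, 24, 0]) cylinder(h = 373, r = 24);
  translate([24, 317, 0]) cylinder(h = 373, r = 24);
  translate([328, 317, 0]) cylinder(h = 373, r = 24);
}
translate([-472, 85, 0]) {
  translate([0, 0, 373]) cube([352, 341, 37]);
  translate([24, 24, 0]) cylinder(h = 373, r = 24);
  translate([328, 24, 0]) cylinder(h = 373, r = 24);
  translate([24, 317, 0]) cylinder(h = 373, r = 24);
  translate([328, 317, 0]) cylinder(h = 373, r = 24);
}
translate([1282, 85, 0]) {
  translate([0, 0, 373]) cube([352, 341, 37]);
  translate([24, 24, 0]) cylinder(h = 373, r = 24);
  translate([328, 24, 0]) cylinder(h = 373, r = 24);
  translate([24, 317, 0]) cylinder(h = 373, r = 24);
  translate([328, 317, 0]) cylinder(h = 373, r = 24);
}
translate([60, 100, 773]) {
  cube([24, 311, 746]);
  translate([1018, 0, 0]) cube([24, 311, 746]);
  translate([24, 0, 0]) cube([994, 311, 29]);
  translate([24, 0, 309]) cube([994, 311, 29]);
  translate([24, 0, 618]) cube([994, 311, 29]);
}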